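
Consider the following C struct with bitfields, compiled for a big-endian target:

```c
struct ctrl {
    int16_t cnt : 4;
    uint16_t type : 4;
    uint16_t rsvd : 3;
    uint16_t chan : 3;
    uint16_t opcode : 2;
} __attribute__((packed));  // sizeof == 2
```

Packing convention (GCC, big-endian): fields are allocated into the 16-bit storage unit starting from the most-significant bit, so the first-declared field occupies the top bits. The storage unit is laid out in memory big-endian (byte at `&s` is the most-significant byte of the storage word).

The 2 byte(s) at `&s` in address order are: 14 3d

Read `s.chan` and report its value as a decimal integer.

7

[0]=0x14 [1]=0x3d (big-endian) → word 0x143d
cnt:4 @ bit 12 → (0x143d>>12)&0xf = 0x1
type:4 @ bit 8 → (0x143d>>8)&0xf = 0x4
rsvd:3 @ bit 5 → (0x143d>>5)&0x7 = 0x1
chan:3 @ bit 2 → (0x143d>>2)&0x7 = 0x7  ←
opcode:2 @ bit 0 → (0x143d>>0)&0x3 = 0x1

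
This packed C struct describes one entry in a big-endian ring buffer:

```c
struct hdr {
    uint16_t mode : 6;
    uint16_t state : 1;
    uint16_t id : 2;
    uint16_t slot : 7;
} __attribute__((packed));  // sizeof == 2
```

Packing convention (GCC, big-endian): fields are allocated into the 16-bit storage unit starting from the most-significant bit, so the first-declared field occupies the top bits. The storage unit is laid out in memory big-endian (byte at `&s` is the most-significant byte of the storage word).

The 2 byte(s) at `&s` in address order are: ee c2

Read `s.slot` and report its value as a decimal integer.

66

[0]=0xee [1]=0xc2 (big-endian) → word 0xeec2
mode:6 @ bit 10 → (0xeec2>>10)&0x3f = 0x3b
state:1 @ bit 9 → (0xeec2>>9)&0x1 = 0x1
id:2 @ bit 7 → (0xeec2>>7)&0x3 = 0x1
slot:7 @ bit 0 → (0xeec2>>0)&0x7f = 0x42  ←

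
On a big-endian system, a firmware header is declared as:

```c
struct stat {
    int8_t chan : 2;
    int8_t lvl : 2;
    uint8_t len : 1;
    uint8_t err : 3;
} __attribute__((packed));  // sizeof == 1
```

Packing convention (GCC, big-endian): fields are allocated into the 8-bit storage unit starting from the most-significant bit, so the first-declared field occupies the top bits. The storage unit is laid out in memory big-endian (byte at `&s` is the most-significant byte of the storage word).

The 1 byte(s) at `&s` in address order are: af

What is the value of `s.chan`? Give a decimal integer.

[0]=0xaf (big-endian) → word 0xaf
chan:2 @ bit 6 → (0xaf>>6)&0x3 = 0x2  ←
lvl:2 @ bit 4 → (0xaf>>4)&0x3 = 0x2
len:1 @ bit 3 → (0xaf>>3)&0x1 = 0x1
err:3 @ bit 0 → (0xaf>>0)&0x7 = 0x7
chan signed 2b, MSB=1: 2 - 4 = -2

-2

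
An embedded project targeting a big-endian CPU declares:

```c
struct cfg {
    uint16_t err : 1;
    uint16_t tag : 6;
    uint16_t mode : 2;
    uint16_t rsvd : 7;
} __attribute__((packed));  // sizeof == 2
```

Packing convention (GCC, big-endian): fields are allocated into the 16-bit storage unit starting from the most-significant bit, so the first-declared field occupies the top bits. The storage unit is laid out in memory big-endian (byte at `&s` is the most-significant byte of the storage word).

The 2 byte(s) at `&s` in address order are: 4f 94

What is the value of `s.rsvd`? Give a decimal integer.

20

[0]=0x4f [1]=0x94 (big-endian) → word 0x4f94
err [15+:1] = (word>>15) & 0x1 = 0
tag [9+:6] = (word>>9) & 0x3f = 39
mode [7+:2] = (word>>7) & 0x3 = 3
rsvd [0+:7] = (word>>0) & 0x7f = 20  ←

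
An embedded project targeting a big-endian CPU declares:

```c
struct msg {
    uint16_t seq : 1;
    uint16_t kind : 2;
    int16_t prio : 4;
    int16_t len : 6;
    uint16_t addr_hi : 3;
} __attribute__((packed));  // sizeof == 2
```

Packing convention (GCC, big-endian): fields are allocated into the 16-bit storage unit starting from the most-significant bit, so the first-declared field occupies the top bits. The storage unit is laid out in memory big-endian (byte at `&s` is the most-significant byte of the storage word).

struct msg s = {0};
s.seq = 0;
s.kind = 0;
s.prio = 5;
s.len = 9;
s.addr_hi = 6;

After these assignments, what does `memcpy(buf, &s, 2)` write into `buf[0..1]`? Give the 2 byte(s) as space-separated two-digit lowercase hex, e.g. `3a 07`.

seq:1 = 0 → 0x0 << 15 → word 0x0000
kind:2 = 0 → 0x0 << 13 → word 0x0000
prio:4 = 5 → 0x5 << 9 → word 0x0a00
len:6 = 9 → 0x9 << 3 → word 0x0a48
addr_hi:3 = 6 → 0x6 << 0 → word 0x0a4e
word = 0x0a4e → big-endian bytes:
  [0]=0x0a  [1]=0x4e

0a 4e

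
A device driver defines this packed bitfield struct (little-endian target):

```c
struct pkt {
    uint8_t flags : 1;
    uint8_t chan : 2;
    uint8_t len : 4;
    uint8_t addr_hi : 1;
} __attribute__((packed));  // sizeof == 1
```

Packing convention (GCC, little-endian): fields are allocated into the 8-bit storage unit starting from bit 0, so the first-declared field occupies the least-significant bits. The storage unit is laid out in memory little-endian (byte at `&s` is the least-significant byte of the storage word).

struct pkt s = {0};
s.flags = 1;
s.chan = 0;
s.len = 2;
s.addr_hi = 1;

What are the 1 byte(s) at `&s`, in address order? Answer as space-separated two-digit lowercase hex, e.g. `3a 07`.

[0+:1] flags=1 & 0x1 = 0x1; word=0x01
[1+:2] chan=0 & 0x3 = 0x0; word=0x01
[3+:4] len=2 & 0xf = 0x2; word=0x11
[7+:1] addr_hi=1 & 0x1 = 0x1; word=0x91
word = 0x91 → little-endian bytes:
  [0]=0x91

91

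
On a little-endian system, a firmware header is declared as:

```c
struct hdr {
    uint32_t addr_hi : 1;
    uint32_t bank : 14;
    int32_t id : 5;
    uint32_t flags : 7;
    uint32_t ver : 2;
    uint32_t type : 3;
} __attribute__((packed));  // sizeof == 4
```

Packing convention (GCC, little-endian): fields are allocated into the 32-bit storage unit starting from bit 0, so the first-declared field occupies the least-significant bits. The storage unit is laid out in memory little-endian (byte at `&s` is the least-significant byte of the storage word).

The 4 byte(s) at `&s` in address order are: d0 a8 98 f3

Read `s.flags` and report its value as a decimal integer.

[0]=0xd0 [1]=0xa8 [2]=0x98 [3]=0xf3 (little-endian) → word 0xf398a8d0
addr_hi:1 @ bit 0 → (0xf398a8d0>>0)&0x1 = 0x0
bank:14 @ bit 1 → (0xf398a8d0>>1)&0x3fff = 0x1468
id:5 @ bit 15 → (0xf398a8d0>>15)&0x1f = 0x11
flags:7 @ bit 20 → (0xf398a8d0>>20)&0x7f = 0x39  ←
ver:2 @ bit 27 → (0xf398a8d0>>27)&0x3 = 0x2
type:3 @ bit 29 → (0xf398a8d0>>29)&0x7 = 0x7

57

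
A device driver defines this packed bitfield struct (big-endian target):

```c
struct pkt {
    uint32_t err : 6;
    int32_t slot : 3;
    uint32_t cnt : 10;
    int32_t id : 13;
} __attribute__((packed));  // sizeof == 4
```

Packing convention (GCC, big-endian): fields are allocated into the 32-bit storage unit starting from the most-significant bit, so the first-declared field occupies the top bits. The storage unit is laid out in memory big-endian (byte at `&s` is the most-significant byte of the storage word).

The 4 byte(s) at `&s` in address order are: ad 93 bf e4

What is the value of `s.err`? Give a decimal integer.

[0]=0xad [1]=0x93 [2]=0xbf [3]=0xe4 (big-endian) → word 0xad93bfe4
err [26+:6] = (word>>26) & 0x3f = 43  ←
slot [23+:3] = (word>>23) & 0x7 = 3
cnt [13+:10] = (word>>13) & 0x3ff = 157
id [0+:13] = (word>>0) & 0x1fff = 8164

43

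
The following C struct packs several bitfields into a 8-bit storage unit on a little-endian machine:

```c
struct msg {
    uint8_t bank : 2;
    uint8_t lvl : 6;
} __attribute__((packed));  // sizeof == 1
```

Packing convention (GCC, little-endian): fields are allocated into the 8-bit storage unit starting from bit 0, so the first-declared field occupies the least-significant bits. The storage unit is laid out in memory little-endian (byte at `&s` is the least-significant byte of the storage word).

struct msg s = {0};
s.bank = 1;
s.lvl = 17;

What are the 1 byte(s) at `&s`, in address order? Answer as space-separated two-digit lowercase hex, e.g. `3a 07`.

[0+:2] bank=1 & 0x3 = 0x1; word=0x01
[2+:6] lvl=17 & 0x3f = 0x11; word=0x45
word = 0x45 → little-endian bytes:
  [0]=0x45

45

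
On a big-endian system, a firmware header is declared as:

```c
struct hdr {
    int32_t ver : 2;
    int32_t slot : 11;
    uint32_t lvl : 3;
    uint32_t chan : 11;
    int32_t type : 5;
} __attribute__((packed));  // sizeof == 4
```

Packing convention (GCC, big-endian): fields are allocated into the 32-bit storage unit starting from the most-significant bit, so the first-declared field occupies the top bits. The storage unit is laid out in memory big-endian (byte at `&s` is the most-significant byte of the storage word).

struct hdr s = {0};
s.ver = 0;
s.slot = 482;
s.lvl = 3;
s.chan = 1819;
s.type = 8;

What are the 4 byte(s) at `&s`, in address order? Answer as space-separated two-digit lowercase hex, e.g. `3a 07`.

ver (2b) val=0 bits=0x0 at bit 30: 0x00000000
slot (11b) val=482 bits=0x1e2 at bit 19: 0x0f100000
lvl (3b) val=3 bits=0x3 at bit 16: 0x0f130000
chan (11b) val=1819 bits=0x71b at bit 5: 0x0f13e360
type (5b) val=8 bits=0x8 at bit 0: 0x0f13e368
word = 0x0f13e368 → big-endian bytes:
  [0]=0x0f  [1]=0x13  [2]=0xe3  [3]=0x68

0f 13 e3 68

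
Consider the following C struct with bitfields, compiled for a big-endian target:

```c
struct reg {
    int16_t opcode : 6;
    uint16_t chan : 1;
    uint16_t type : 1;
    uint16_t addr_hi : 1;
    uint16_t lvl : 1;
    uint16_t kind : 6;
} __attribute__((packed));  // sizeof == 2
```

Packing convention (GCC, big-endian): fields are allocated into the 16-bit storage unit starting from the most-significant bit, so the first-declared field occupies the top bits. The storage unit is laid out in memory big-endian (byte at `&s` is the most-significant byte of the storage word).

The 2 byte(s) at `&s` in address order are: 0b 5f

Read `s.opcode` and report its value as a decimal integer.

2

[0]=0x0b [1]=0x5f (big-endian) → word 0x0b5f
opcode:6 @ bit 10 → (0x0b5f>>10)&0x3f = 0x2  ←
chan:1 @ bit 9 → (0x0b5f>>9)&0x1 = 0x1
type:1 @ bit 8 → (0x0b5f>>8)&0x1 = 0x1
addr_hi:1 @ bit 7 → (0x0b5f>>7)&0x1 = 0x0
lvl:1 @ bit 6 → (0x0b5f>>6)&0x1 = 0x1
kind:6 @ bit 0 → (0x0b5f>>0)&0x3f = 0x1f
opcode signed 6b, MSB=0: value = 2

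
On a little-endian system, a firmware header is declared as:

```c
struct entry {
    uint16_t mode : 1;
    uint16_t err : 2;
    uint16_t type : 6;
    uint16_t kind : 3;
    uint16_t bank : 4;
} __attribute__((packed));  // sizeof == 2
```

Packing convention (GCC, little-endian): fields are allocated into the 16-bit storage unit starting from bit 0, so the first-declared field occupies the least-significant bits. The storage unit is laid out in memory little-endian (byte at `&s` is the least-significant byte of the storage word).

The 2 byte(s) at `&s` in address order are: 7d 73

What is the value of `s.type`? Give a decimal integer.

47

[0]=0x7d [1]=0x73 (little-endian) → word 0x737d
mode [0+:1] = (word>>0) & 0x1 = 1
err [1+:2] = (word>>1) & 0x3 = 2
type [3+:6] = (word>>3) & 0x3f = 47  ←
kind [9+:3] = (word>>9) & 0x7 = 1
bank [12+:4] = (word>>12) & 0xf = 7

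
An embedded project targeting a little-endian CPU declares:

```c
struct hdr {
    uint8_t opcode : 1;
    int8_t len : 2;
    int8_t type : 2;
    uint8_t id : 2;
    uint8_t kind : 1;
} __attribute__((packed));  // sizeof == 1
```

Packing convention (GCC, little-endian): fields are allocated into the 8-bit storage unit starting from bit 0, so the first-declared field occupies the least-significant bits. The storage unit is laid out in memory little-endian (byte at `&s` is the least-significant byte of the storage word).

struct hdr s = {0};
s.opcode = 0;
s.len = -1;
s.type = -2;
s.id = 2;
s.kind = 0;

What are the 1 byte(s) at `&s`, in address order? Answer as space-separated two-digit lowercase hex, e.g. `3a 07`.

[0+:1] opcode=0 & 0x1 = 0x0; word=0x00
[1+:2] len=-1 & 0x3 = 0x3; word=0x06
[3+:2] type=-2 & 0x3 = 0x2; word=0x16
[5+:2] id=2 & 0x3 = 0x2; word=0x56
[7+:1] kind=0 & 0x1 = 0x0; word=0x56
word = 0x56 → little-endian bytes:
  [0]=0x56

56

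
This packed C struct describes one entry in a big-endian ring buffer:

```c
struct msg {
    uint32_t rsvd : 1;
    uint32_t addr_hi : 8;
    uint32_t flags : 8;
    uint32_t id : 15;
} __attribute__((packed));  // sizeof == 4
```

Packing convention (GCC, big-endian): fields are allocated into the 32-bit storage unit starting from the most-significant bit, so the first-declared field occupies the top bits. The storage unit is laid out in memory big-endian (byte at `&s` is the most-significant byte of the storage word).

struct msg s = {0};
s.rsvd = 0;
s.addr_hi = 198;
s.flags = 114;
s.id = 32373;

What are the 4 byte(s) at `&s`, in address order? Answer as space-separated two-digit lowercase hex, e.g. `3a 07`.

63 39 7e 75

[31+:1] rsvd=0 & 0x1 = 0x0; word=0x00000000
[23+:8] addr_hi=198 & 0xff = 0xc6; word=0x63000000
[15+:8] flags=114 & 0xff = 0x72; word=0x63390000
[0+:15] id=32373 & 0x7fff = 0x7e75; word=0x63397e75
word = 0x63397e75 → big-endian bytes:
  [0]=0x63  [1]=0x39  [2]=0x7e  [3]=0x75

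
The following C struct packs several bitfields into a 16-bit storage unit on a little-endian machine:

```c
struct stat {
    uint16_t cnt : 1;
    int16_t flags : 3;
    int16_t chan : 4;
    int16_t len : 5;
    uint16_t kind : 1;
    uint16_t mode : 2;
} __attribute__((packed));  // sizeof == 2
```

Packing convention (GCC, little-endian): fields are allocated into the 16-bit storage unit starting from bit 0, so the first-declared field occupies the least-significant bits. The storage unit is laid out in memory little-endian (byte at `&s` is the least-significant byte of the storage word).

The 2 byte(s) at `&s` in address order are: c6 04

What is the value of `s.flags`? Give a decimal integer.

[0]=0xc6 [1]=0x04 (little-endian) → word 0x04c6
cnt:1 @ bit 0 → (0x04c6>>0)&0x1 = 0x0
flags:3 @ bit 1 → (0x04c6>>1)&0x7 = 0x3  ←
chan:4 @ bit 4 → (0x04c6>>4)&0xf = 0xc
len:5 @ bit 8 → (0x04c6>>8)&0x1f = 0x4
kind:1 @ bit 13 → (0x04c6>>13)&0x1 = 0x0
mode:2 @ bit 14 → (0x04c6>>14)&0x3 = 0x0
flags signed 3b, MSB=0: value = 3

3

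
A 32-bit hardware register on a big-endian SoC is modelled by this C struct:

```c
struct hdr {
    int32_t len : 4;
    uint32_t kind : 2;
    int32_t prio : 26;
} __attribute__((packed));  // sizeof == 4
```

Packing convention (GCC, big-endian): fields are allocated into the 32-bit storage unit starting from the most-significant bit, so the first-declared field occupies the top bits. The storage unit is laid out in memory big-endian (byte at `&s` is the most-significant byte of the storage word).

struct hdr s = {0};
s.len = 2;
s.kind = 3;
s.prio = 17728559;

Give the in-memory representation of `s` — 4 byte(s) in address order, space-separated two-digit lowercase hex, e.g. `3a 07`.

[28+:4] len=2 & 0xf = 0x2; word=0x20000000
[26+:2] kind=3 & 0x3 = 0x3; word=0x2c000000
[0+:26] prio=17728559 & 0x3ffffff = 0x10e842f; word=0x2d0e842f
word = 0x2d0e842f → big-endian bytes:
  [0]=0x2d  [1]=0x0e  [2]=0x84  [3]=0x2f

2d 0e 84 2f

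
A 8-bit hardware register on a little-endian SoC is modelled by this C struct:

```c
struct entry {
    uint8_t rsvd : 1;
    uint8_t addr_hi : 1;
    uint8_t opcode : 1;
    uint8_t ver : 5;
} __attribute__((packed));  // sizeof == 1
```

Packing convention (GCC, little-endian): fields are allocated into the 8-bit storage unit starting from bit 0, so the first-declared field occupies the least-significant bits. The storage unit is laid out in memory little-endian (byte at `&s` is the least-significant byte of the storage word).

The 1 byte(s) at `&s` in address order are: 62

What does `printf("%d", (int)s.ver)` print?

12

[0]=0x62 (little-endian) → word 0x62
rsvd:1 @ bit 0 → (0x62>>0)&0x1 = 0x0
addr_hi:1 @ bit 1 → (0x62>>1)&0x1 = 0x1
opcode:1 @ bit 2 → (0x62>>2)&0x1 = 0x0
ver:5 @ bit 3 → (0x62>>3)&0x1f = 0xc  ←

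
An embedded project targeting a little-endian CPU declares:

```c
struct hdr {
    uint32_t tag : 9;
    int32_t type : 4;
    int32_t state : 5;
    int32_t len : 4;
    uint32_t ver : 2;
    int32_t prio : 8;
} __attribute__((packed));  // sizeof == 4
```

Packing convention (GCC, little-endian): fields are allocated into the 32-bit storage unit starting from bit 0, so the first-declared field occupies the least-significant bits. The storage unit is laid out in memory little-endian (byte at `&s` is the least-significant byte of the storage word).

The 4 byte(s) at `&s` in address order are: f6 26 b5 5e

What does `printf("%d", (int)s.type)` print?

3

[0]=0xf6 [1]=0x26 [2]=0xb5 [3]=0x5e (little-endian) → word 0x5eb526f6
tag [0+:9] = (word>>0) & 0x1ff = 246
type [9+:4] = (word>>9) & 0xf = 3  ←
state [13+:5] = (word>>13) & 0x1f = 9
len [18+:4] = (word>>18) & 0xf = 13
ver [22+:2] = (word>>22) & 0x3 = 2
prio [24+:8] = (word>>24) & 0xff = 94
type signed 4b, MSB=0: value = 3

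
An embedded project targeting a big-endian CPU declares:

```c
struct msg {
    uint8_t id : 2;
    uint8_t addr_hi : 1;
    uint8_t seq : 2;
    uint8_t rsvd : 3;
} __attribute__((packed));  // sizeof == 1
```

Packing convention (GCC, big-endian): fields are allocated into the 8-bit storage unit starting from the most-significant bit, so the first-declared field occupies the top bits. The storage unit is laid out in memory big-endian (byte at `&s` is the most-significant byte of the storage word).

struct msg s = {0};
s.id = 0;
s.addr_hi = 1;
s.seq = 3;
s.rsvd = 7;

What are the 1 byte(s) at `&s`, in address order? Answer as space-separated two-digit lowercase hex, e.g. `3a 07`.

3f

id:2 = 0 → 0x0 << 6 → word 0x00
addr_hi:1 = 1 → 0x1 << 5 → word 0x20
seq:2 = 3 → 0x3 << 3 → word 0x38
rsvd:3 = 7 → 0x7 << 0 → word 0x3f
word = 0x3f → big-endian bytes:
  [0]=0x3f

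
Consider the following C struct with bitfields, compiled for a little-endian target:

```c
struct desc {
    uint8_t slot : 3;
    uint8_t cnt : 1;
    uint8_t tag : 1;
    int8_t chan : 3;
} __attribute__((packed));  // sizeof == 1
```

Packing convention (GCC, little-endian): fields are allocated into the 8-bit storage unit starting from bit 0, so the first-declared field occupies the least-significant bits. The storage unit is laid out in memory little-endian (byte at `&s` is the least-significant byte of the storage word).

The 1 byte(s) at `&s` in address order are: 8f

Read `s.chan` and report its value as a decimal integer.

[0]=0x8f (little-endian) → word 0x8f
slot:3 @ bit 0 → (0x8f>>0)&0x7 = 0x7
cnt:1 @ bit 3 → (0x8f>>3)&0x1 = 0x1
tag:1 @ bit 4 → (0x8f>>4)&0x1 = 0x0
chan:3 @ bit 5 → (0x8f>>5)&0x7 = 0x4  ←
chan signed 3b, MSB=1: 4 - 8 = -4

-4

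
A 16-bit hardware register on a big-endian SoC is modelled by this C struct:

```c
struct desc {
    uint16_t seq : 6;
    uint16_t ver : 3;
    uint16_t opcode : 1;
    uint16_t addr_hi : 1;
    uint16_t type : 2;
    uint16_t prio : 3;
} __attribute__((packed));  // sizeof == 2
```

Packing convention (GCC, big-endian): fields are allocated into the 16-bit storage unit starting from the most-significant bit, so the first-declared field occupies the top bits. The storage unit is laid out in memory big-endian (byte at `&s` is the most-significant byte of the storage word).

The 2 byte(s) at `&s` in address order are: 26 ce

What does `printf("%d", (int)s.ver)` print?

5

[0]=0x26 [1]=0xce (big-endian) → word 0x26ce
seq [10+:6] = (word>>10) & 0x3f = 9
ver [7+:3] = (word>>7) & 0x7 = 5  ←
opcode [6+:1] = (word>>6) & 0x1 = 1
addr_hi [5+:1] = (word>>5) & 0x1 = 0
type [3+:2] = (word>>3) & 0x3 = 1
prio [0+:3] = (word>>0) & 0x7 = 6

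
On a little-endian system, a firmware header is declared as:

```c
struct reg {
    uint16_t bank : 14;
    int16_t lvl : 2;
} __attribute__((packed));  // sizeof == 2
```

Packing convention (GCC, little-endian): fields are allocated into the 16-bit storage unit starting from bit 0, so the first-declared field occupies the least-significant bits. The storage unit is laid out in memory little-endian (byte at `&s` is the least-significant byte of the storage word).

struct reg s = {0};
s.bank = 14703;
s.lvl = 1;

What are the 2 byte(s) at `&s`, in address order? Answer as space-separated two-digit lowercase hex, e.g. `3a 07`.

6f 79

bank:14 = 14703 → 0x396f << 0 → word 0x396f
lvl:2 = 1 → 0x1 << 14 → word 0x796f
word = 0x796f → little-endian bytes:
  [0]=0x6f  [1]=0x79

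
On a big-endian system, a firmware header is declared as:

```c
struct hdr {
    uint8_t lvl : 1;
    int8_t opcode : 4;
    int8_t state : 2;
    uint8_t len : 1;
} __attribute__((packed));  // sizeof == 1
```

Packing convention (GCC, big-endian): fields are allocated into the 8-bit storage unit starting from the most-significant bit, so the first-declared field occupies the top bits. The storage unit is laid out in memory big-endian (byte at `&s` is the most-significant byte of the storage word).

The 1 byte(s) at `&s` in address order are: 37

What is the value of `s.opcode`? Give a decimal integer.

6

[0]=0x37 (big-endian) → word 0x37
lvl [7+:1] = (word>>7) & 0x1 = 0
opcode [3+:4] = (word>>3) & 0xf = 6  ←
state [1+:2] = (word>>1) & 0x3 = 3
len [0+:1] = (word>>0) & 0x1 = 1
opcode signed 4b, MSB=0: value = 6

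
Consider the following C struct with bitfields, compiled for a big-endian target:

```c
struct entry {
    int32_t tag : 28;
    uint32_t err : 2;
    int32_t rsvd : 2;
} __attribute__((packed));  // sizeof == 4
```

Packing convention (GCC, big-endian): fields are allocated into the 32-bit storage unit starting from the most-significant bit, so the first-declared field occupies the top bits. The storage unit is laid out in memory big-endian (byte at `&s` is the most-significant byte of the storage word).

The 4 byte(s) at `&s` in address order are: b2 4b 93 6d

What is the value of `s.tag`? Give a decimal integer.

-81479370

[0]=0xb2 [1]=0x4b [2]=0x93 [3]=0x6d (big-endian) → word 0xb24b936d
tag [4+:28] = (word>>4) & 0xfffffff = 186956086  ←
err [2+:2] = (word>>2) & 0x3 = 3
rsvd [0+:2] = (word>>0) & 0x3 = 1
tag signed 28b, MSB=1: 186956086 - 268435456 = -81479370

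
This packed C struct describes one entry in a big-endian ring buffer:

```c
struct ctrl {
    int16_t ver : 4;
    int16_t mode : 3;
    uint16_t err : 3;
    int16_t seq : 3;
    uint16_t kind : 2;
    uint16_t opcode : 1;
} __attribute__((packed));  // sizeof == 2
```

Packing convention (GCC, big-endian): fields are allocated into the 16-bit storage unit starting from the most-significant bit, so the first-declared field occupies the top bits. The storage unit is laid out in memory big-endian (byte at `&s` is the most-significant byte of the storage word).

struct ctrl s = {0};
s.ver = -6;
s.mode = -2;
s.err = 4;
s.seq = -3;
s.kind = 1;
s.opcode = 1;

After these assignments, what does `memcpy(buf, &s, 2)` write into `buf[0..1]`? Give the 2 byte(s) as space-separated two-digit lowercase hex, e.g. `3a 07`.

ad 2b

ver (4b) val=-6 bits=0xa at bit 12: 0xa000
mode (3b) val=-2 bits=0x6 at bit 9: 0xac00
err (3b) val=4 bits=0x4 at bit 6: 0xad00
seq (3b) val=-3 bits=0x5 at bit 3: 0xad28
kind (2b) val=1 bits=0x1 at bit 1: 0xad2a
opcode (1b) val=1 bits=0x1 at bit 0: 0xad2b
word = 0xad2b → big-endian bytes:
  [0]=0xad  [1]=0x2b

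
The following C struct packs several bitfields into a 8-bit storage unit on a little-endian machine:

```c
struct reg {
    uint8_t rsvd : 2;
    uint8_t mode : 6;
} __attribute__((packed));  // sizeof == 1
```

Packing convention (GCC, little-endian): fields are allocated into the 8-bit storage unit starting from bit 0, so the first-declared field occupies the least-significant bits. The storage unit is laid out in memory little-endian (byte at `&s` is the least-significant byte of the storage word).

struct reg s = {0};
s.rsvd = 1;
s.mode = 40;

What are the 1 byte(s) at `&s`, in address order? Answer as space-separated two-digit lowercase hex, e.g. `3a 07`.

a1

rsvd:2 = 1 → 0x1 << 0 → word 0x01
mode:6 = 40 → 0x28 << 2 → word 0xa1
word = 0xa1 → little-endian bytes:
  [0]=0xa1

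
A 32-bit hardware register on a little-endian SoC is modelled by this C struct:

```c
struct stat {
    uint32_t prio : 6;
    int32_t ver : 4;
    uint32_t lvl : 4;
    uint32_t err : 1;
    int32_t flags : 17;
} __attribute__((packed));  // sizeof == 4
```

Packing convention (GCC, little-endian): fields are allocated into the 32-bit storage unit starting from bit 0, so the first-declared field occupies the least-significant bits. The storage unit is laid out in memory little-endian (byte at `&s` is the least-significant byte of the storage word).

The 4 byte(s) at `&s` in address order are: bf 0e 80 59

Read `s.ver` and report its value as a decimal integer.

[0]=0xbf [1]=0x0e [2]=0x80 [3]=0x59 (little-endian) → word 0x59800ebf
prio:6 @ bit 0 → (0x59800ebf>>0)&0x3f = 0x3f
ver:4 @ bit 6 → (0x59800ebf>>6)&0xf = 0xa  ←
lvl:4 @ bit 10 → (0x59800ebf>>10)&0xf = 0x3
err:1 @ bit 14 → (0x59800ebf>>14)&0x1 = 0x0
flags:17 @ bit 15 → (0x59800ebf>>15)&0x1ffff = 0xb300
ver signed 4b, MSB=1: 10 - 16 = -6

-6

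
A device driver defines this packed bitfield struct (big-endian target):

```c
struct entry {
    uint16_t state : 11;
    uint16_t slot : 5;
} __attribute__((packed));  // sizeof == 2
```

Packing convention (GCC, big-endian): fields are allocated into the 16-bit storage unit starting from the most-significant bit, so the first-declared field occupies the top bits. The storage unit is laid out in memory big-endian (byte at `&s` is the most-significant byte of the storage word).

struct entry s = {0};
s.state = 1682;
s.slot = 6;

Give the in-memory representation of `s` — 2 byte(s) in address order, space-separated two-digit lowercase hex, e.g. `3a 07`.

d2 46

[5+:11] state=1682 & 0x7ff = 0x692; word=0xd240
[0+:5] slot=6 & 0x1f = 0x6; word=0xd246
word = 0xd246 → big-endian bytes:
  [0]=0xd2  [1]=0x46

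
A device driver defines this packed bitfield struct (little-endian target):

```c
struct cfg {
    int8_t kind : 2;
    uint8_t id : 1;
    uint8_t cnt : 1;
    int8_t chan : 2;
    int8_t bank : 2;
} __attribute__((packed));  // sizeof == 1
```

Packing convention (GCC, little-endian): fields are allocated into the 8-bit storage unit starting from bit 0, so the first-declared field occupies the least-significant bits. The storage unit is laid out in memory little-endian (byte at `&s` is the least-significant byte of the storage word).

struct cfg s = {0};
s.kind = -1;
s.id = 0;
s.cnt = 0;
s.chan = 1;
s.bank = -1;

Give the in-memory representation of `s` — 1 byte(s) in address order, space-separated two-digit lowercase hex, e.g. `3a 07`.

kind:2 = -1 → 0x3 << 0 → word 0x03
id:1 = 0 → 0x0 << 2 → word 0x03
cnt:1 = 0 → 0x0 << 3 → word 0x03
chan:2 = 1 → 0x1 << 4 → word 0x13
bank:2 = -1 → 0x3 << 6 → word 0xd3
word = 0xd3 → little-endian bytes:
  [0]=0xd3

d3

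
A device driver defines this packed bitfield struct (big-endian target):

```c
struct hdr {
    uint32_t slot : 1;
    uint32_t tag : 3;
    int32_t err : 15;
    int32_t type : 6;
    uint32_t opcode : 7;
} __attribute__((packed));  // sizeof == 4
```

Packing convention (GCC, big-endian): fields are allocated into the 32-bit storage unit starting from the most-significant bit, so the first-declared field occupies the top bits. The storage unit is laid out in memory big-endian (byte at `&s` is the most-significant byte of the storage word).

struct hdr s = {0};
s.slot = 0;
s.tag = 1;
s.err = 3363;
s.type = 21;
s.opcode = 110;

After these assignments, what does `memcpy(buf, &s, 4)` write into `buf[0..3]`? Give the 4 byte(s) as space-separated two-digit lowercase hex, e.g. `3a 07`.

slot (1b) val=0 bits=0x0 at bit 31: 0x00000000
tag (3b) val=1 bits=0x1 at bit 28: 0x10000000
err (15b) val=3363 bits=0xd23 at bit 13: 0x11a46000
type (6b) val=21 bits=0x15 at bit 7: 0x11a46a80
opcode (7b) val=110 bits=0x6e at bit 0: 0x11a46aee
word = 0x11a46aee → big-endian bytes:
  [0]=0x11  [1]=0xa4  [2]=0x6a  [3]=0xee

11 a4 6a ee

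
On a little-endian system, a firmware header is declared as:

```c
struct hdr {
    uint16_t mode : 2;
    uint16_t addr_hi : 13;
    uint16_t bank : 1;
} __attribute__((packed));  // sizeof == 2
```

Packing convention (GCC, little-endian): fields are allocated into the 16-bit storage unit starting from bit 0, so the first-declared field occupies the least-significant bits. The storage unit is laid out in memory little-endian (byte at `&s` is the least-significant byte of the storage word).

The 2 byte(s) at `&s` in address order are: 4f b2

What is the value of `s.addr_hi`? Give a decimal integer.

3219

[0]=0x4f [1]=0xb2 (little-endian) → word 0xb24f
mode:2 @ bit 0 → (0xb24f>>0)&0x3 = 0x3
addr_hi:13 @ bit 2 → (0xb24f>>2)&0x1fff = 0xc93  ←
bank:1 @ bit 15 → (0xb24f>>15)&0x1 = 0x1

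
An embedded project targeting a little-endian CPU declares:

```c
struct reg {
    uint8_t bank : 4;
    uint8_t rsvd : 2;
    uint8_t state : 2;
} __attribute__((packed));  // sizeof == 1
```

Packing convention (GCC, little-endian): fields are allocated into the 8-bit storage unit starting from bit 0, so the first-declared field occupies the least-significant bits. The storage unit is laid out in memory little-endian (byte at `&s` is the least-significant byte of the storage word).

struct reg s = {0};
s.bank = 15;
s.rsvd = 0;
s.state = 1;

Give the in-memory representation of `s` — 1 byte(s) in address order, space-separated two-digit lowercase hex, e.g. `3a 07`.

4f

bank:4 = 15 → 0xf << 0 → word 0x0f
rsvd:2 = 0 → 0x0 << 4 → word 0x0f
state:2 = 1 → 0x1 << 6 → word 0x4f
word = 0x4f → little-endian bytes:
  [0]=0x4f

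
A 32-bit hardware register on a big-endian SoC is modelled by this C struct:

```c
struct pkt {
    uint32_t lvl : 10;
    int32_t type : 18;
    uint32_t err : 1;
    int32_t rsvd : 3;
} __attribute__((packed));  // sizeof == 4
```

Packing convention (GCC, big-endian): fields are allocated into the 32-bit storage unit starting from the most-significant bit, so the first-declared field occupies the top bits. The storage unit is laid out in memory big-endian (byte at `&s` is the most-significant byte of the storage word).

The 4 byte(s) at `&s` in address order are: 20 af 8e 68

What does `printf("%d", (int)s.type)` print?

-67354

[0]=0x20 [1]=0xaf [2]=0x8e [3]=0x68 (big-endian) → word 0x20af8e68
lvl:10 @ bit 22 → (0x20af8e68>>22)&0x3ff = 0x82
type:18 @ bit 4 → (0x20af8e68>>4)&0x3ffff = 0x2f8e6  ←
err:1 @ bit 3 → (0x20af8e68>>3)&0x1 = 0x1
rsvd:3 @ bit 0 → (0x20af8e68>>0)&0x7 = 0x0
type signed 18b, MSB=1: 194790 - 262144 = -67354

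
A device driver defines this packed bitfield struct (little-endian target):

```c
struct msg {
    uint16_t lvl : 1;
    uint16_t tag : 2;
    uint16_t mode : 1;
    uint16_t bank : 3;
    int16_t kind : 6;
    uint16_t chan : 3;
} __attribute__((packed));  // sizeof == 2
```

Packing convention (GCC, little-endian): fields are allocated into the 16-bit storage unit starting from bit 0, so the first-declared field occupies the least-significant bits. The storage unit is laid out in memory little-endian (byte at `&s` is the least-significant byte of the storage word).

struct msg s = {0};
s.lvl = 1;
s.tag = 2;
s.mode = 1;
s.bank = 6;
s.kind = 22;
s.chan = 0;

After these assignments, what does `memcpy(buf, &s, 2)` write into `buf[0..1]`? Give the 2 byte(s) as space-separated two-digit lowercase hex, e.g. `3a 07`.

6d 0b

lvl:1 = 1 → 0x1 << 0 → word 0x0001
tag:2 = 2 → 0x2 << 1 → word 0x0005
mode:1 = 1 → 0x1 << 3 → word 0x000d
bank:3 = 6 → 0x6 << 4 → word 0x006d
kind:6 = 22 → 0x16 << 7 → word 0x0b6d
chan:3 = 0 → 0x0 << 13 → word 0x0b6d
word = 0x0b6d → little-endian bytes:
  [0]=0x6d  [1]=0x0b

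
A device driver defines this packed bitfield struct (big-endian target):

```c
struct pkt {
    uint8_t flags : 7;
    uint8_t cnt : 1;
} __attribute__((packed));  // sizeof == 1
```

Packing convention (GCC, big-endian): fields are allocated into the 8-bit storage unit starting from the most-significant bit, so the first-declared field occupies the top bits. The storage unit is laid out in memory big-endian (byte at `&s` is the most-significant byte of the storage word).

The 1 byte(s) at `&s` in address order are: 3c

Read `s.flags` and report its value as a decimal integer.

30

[0]=0x3c (big-endian) → word 0x3c
flags [1+:7] = (word>>1) & 0x7f = 30  ←
cnt [0+:1] = (word>>0) & 0x1 = 0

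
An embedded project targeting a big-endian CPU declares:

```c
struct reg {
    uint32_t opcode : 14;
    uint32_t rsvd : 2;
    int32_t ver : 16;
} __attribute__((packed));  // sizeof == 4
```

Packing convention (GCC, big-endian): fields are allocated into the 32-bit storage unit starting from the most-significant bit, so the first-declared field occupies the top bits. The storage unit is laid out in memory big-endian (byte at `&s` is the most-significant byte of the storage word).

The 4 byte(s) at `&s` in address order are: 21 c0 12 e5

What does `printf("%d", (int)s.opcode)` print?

2160

[0]=0x21 [1]=0xc0 [2]=0x12 [3]=0xe5 (big-endian) → word 0x21c012e5
opcode [18+:14] = (word>>18) & 0x3fff = 2160  ←
rsvd [16+:2] = (word>>16) & 0x3 = 0
ver [0+:16] = (word>>0) & 0xffff = 4837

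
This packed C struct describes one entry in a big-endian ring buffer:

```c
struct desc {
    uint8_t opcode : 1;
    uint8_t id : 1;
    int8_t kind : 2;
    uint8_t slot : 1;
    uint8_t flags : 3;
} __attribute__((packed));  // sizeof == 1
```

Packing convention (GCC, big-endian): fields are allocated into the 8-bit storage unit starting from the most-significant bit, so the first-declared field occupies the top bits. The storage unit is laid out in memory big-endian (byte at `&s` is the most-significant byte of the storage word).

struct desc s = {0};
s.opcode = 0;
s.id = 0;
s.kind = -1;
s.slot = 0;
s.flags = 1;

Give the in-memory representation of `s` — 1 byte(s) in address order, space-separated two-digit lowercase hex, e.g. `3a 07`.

opcode (1b) val=0 bits=0x0 at bit 7: 0x00
id (1b) val=0 bits=0x0 at bit 6: 0x00
kind (2b) val=-1 bits=0x3 at bit 4: 0x30
slot (1b) val=0 bits=0x0 at bit 3: 0x30
flags (3b) val=1 bits=0x1 at bit 0: 0x31
word = 0x31 → big-endian bytes:
  [0]=0x31

31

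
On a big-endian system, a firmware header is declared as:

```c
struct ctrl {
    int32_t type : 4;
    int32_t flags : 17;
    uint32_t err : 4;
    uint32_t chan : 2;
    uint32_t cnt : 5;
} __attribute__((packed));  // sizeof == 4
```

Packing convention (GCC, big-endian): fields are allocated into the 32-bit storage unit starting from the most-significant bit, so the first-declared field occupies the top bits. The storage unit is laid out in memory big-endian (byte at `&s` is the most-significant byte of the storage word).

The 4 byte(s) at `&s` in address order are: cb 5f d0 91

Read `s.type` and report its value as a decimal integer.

-4

[0]=0xcb [1]=0x5f [2]=0xd0 [3]=0x91 (big-endian) → word 0xcb5fd091
type:4 @ bit 28 → (0xcb5fd091>>28)&0xf = 0xc  ←
flags:17 @ bit 11 → (0xcb5fd091>>11)&0x1ffff = 0x16bfa
err:4 @ bit 7 → (0xcb5fd091>>7)&0xf = 0x1
chan:2 @ bit 5 → (0xcb5fd091>>5)&0x3 = 0x0
cnt:5 @ bit 0 → (0xcb5fd091>>0)&0x1f = 0x11
type signed 4b, MSB=1: 12 - 16 = -4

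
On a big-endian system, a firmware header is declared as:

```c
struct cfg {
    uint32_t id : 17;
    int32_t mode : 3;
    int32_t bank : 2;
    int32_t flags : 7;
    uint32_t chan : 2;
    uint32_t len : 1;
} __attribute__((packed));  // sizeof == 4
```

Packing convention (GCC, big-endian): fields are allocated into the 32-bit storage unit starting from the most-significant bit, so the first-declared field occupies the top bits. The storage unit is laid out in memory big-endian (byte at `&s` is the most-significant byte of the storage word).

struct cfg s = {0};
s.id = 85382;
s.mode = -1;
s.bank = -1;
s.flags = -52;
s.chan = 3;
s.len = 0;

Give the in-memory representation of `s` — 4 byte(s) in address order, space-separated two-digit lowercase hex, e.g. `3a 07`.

[15+:17] id=85382 & 0x1ffff = 0x14d86; word=0xa6c30000
[12+:3] mode=-1 & 0x7 = 0x7; word=0xa6c37000
[10+:2] bank=-1 & 0x3 = 0x3; word=0xa6c37c00
[3+:7] flags=-52 & 0x7f = 0x4c; word=0xa6c37e60
[1+:2] chan=3 & 0x3 = 0x3; word=0xa6c37e66
[0+:1] len=0 & 0x1 = 0x0; word=0xa6c37e66
word = 0xa6c37e66 → big-endian bytes:
  [0]=0xa6  [1]=0xc3  [2]=0x7e  [3]=0x66

a6 c3 7e 66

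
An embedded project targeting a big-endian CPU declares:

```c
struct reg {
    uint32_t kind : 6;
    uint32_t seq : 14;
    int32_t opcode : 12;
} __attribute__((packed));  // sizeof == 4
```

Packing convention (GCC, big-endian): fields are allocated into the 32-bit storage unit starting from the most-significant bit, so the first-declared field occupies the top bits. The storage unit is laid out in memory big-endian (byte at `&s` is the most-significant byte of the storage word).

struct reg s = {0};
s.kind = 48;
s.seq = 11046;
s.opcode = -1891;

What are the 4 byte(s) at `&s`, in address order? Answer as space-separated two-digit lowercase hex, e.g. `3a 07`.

c2 b2 68 9d

kind (6b) val=48 bits=0x30 at bit 26: 0xc0000000
seq (14b) val=11046 bits=0x2b26 at bit 12: 0xc2b26000
opcode (12b) val=-1891 bits=0x89d at bit 0: 0xc2b2689d
word = 0xc2b2689d → big-endian bytes:
  [0]=0xc2  [1]=0xb2  [2]=0x68  [3]=0x9d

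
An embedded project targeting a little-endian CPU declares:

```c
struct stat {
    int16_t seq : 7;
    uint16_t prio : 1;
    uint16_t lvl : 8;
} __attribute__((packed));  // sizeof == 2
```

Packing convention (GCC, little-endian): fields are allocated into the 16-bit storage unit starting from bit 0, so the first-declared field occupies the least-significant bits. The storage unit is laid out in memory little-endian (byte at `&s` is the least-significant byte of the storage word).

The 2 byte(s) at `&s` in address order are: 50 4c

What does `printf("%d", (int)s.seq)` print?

[0]=0x50 [1]=0x4c (little-endian) → word 0x4c50
seq [0+:7] = (word>>0) & 0x7f = 80  ←
prio [7+:1] = (word>>7) & 0x1 = 0
lvl [8+:8] = (word>>8) & 0xff = 76
seq signed 7b, MSB=1: 80 - 128 = -48

-48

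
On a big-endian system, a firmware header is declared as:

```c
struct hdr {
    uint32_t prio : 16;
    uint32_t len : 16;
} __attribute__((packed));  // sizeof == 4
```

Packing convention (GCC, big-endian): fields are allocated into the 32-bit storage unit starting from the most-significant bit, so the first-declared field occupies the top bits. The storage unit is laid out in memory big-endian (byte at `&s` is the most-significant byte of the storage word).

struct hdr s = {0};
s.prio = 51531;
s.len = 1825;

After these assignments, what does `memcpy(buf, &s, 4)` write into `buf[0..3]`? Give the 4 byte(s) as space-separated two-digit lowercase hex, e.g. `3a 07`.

prio (16b) val=51531 bits=0xc94b at bit 16: 0xc94b0000
len (16b) val=1825 bits=0x721 at bit 0: 0xc94b0721
word = 0xc94b0721 → big-endian bytes:
  [0]=0xc9  [1]=0x4b  [2]=0x07  [3]=0x21

c9 4b 07 21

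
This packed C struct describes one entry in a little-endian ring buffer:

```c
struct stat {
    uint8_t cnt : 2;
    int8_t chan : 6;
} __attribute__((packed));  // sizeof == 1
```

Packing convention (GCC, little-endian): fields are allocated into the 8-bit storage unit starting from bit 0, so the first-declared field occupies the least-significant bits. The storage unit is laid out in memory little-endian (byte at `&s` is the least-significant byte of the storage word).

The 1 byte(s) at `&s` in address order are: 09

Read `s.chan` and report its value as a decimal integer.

[0]=0x09 (little-endian) → word 0x09
cnt:2 @ bit 0 → (0x09>>0)&0x3 = 0x1
chan:6 @ bit 2 → (0x09>>2)&0x3f = 0x2  ←
chan signed 6b, MSB=0: value = 2

2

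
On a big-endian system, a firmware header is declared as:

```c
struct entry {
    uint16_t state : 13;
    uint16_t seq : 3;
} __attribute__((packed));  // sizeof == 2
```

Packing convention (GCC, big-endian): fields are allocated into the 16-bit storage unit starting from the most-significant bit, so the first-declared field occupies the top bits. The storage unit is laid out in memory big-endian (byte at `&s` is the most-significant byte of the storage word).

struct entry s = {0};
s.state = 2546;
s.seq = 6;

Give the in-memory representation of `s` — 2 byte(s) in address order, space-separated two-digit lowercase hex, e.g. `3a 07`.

4f 96

state (13b) val=2546 bits=0x9f2 at bit 3: 0x4f90
seq (3b) val=6 bits=0x6 at bit 0: 0x4f96
word = 0x4f96 → big-endian bytes:
  [0]=0x4f  [1]=0x96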